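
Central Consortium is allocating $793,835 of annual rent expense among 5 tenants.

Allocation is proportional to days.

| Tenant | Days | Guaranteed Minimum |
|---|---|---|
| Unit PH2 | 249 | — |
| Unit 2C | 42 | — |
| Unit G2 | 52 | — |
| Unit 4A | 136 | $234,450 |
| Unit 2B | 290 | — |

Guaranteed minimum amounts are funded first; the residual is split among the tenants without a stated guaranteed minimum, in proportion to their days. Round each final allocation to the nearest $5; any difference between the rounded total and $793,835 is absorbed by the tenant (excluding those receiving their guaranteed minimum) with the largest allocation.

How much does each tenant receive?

Unit PH2: $220,040 | Unit 2C: $37,115 | Unit G2: $45,955 | Unit 4A: $234,450 | Unit 2B: $256,275

Guaranteed amounts: Unit 4A $234,450. Balance $559,385.
Balance split over remaining days 633: Unit PH2 220,042.44 → $220,040; Unit 2C 37,115.59 → $37,115; Unit G2 45,952.64 → $45,955; Unit 2B 256,274.33 → $256,275.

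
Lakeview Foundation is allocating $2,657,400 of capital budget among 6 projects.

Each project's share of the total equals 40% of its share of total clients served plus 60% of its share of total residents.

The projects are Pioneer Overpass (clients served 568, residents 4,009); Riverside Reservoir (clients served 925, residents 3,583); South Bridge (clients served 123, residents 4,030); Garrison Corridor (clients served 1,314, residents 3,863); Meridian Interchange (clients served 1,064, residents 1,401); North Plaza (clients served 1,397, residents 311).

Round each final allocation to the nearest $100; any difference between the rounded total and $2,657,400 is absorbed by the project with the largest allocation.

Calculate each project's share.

Pioneer Overpass: $483,700; Riverside Reservoir: $514,600; South Bridge: $397,900; Garrison Corridor: $617,200; Meridian Interchange: $339,700; North Plaza: $304,300

Totals — clients served 5,391, residents 17,197.
Combined weights (40% clients served + 60% residents): Pioneer Overpass 0.1820; Riverside Reservoir 0.1936; South Bridge 0.1497; Garrison Corridor 0.2323; Meridian Interchange 0.1278; North Plaza 0.1145.
Proportional shares: Pioneer Overpass 483,693.43; Riverside Reservoir 514,587.13; South Bridge 397,898.46; Garrison Corridor 617,247.98; Meridian Interchange 339,687.50; North Plaza 304,285.50.
At nearest $100: Pioneer Overpass $483,700; Riverside Reservoir $514,600; South Bridge $397,900; Garrison Corridor $617,200; Meridian Interchange $339,700; North Plaza $304,300. Sum = $2,657,400.
Sum already equals the total — no adjustment.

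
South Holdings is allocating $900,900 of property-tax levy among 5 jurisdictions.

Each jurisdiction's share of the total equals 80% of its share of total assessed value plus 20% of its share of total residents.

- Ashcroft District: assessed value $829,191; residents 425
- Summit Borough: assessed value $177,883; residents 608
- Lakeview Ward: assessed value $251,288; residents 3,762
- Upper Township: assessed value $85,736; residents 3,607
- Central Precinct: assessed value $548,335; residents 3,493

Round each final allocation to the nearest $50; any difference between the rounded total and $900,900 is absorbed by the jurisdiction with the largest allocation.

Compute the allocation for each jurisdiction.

Ashcroft District: $322,200; Summit Borough: $76,950; Lakeview Ward: $152,700; Upper Township: $87,300; Central Precinct: $261,750

Totals — assessed value 1,892,433, residents 11,895.
Composite weights (80% assessed value + 20% residents): Ashcroft District 0.3577; Summit Borough 0.0854; Lakeview Ward 0.1695; Upper Township 0.0969; Central Precinct 0.2905.
Raw shares: Ashcroft District 322,229.35; Summit Borough 76,955.21; Lakeview Ward 152,686.34; Upper Township 87,289.14; Central Precinct 261,739.95.
At nearest $50: Ashcroft District $322,250; Summit Borough $76,950; Lakeview Ward $152,700; Upper Township $87,300; Central Precinct $261,750. Sum = $900,950.
Difference $900,900 − $900,950 = −$50 applied to largest allocation (Ashcroft District): Ashcroft District becomes $322,200.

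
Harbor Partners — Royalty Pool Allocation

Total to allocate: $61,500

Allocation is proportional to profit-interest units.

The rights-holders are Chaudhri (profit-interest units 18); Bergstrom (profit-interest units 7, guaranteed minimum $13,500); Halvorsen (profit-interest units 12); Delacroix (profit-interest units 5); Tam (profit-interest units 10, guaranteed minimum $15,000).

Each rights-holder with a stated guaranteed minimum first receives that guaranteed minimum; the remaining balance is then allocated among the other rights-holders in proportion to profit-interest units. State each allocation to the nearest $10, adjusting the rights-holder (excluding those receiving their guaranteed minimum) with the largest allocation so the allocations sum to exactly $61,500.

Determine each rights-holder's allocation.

Fund the minimums — Bergstrom $13,500; Tam $15,000. Residual $33,000.
Residual split over remaining profit-interest units 35: Chaudhri 16,971.43 → $16,970; Halvorsen 11,314.29 → $11,310; Delacroix 4,714.29 → $4,710.
Rounding difference +$10 applied to Chaudhri → $16,980.

Chaudhri: $16,980 · Bergstrom: $13,500 · Halvorsen: $11,310 · Delacroix: $4,710 · Tam: $15,000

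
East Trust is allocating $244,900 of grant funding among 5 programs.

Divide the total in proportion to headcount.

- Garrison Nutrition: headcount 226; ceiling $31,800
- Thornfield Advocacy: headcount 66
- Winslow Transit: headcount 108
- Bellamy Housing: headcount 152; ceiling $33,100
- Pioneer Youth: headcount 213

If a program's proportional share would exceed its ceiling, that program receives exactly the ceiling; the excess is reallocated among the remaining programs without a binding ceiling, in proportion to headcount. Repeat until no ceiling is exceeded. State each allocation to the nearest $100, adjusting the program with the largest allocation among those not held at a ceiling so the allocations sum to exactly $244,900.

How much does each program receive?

Headcount total: 765.
Proportional shares (ignoring caps): Garrison Nutrition 72,349.54; Thornfield Advocacy 21,128.63; Winslow Transit 34,574.12; Bellamy Housing 48,659.87; Pioneer Youth 68,187.84.
Capped: Garrison Nutrition ($31,800), Bellamy Housing ($33,100); remaining pool $180,000 reallocated over remaining headcount 387.
Remaining shares: Thornfield Advocacy 30,697.67 → $30,700; Winslow Transit 50,232.56 → $50,200; Pioneer Youth 99,069.77 → $99,100.

Garrison Nutrition: $31,800; Thornfield Advocacy: $30,700; Winslow Transit: $50,200; Bellamy Housing: $33,100; Pioneer Youth: $99,100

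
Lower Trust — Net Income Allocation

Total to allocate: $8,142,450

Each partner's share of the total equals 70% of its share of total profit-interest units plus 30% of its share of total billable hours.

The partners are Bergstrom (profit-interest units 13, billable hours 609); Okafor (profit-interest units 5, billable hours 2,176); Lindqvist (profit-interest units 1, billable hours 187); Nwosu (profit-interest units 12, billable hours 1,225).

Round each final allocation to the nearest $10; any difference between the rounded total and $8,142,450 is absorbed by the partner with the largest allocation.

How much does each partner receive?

Bergstrom: $2,744,650 | Okafor: $2,185,780 | Lindqvist: $292,700 | Nwosu: $2,919,320

Totals — profit-interest units 31, billable hours 4,197.
Blended shares (70% profit-interest units + 30% billable hours): Bergstrom 0.3371; Okafor 0.2684; Lindqvist 0.0359; Nwosu 0.3585.
Unrounded shares: Bergstrom 2,744,652.82; Okafor 2,185,782.87; Lindqvist 292,699.38; Nwosu 2,919,314.93.
After rounding ($10): Bergstrom $2,744,650; Okafor $2,185,780; Lindqvist $292,700; Nwosu $2,919,310. Sum = $8,142,440.
Difference $8,142,450 − $8,142,440 = +$10 applied to largest allocation (Nwosu): Nwosu becomes $2,919,320.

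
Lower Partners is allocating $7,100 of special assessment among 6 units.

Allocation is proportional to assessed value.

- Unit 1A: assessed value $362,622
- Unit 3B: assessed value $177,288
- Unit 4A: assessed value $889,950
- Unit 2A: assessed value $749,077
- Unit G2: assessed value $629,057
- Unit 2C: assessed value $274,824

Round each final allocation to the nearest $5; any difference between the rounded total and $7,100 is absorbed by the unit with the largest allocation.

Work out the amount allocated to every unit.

Unit 1A: $835 · Unit 3B: $410 · Unit 4A: $2,045 · Unit 2A: $1,725 · Unit G2: $1,450 · Unit 2C: $635

Assessed value total: 3,082,818.
Proportional shares: Unit 1A 362,622/3,082,818 × $7,100 = 835.15; Unit 3B 177,288/3,082,818 × $7,100 = 408.31; Unit 4A 889,950/3,082,818 × $7,100 = 2,049.63; Unit 2A 749,077/3,082,818 × $7,100 = 1,725.19; Unit G2 629,057/3,082,818 × $7,100 = 1,448.77; Unit 2C 274,824/3,082,818 × $7,100 = 632.94.
After rounding ($5): Unit 1A $835; Unit 3B $410; Unit 4A $2,050; Unit 2A $1,725; Unit G2 $1,450; Unit 2C $635. Sum = $7,105.
Difference $7,100 − $7,105 = −$5 applied to largest allocation (Unit 4A): Unit 4A becomes $2,045.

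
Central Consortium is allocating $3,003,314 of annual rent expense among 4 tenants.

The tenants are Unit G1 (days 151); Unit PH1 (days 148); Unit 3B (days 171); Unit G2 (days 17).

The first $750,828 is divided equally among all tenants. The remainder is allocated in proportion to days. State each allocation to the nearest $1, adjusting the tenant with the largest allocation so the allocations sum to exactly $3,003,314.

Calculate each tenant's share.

Unit G1: $886,116 · Unit PH1: $872,241 · Unit 3B: $978,621 · Unit G2: $266,336

Equal tier: $750,828 ÷ 4 = $187,707 apiece.
Remainder $2,252,486 by days (total 487): Unit G1 698,409.42 → $698,409; Unit PH1 684,533.73 → $684,534; Unit 3B 790,913.98 → $790,914; Unit G2 78,628.87 → $78,629.
Totals: Unit G1 $187,707 + $698,409 = $886,116; Unit PH1 $187,707 + $684,534 = $872,241; Unit 3B $187,707 + $790,914 = $978,621; Unit G2 $187,707 + $78,629 = $266,336.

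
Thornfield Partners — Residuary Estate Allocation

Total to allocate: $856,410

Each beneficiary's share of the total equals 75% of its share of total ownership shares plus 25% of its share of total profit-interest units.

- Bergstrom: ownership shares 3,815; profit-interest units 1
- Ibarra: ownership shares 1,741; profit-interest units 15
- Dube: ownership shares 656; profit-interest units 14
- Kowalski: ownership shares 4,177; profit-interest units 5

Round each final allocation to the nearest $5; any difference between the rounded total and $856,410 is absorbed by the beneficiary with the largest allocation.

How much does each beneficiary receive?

Totals — ownership shares 10,389, profit-interest units 35.
Blended shares (75% ownership shares + 25% profit-interest units): Bergstrom 0.2826; Ibarra 0.2328; Dube 0.1474; Kowalski 0.3373.
Raw shares: Bergstrom 241,982.37; Ibarra 199,396.81; Dube 126,198.68; Kowalski 288,832.14.
After rounding ($5): Bergstrom $241,980; Ibarra $199,395; Dube $126,200; Kowalski $288,830. Sum = $856,405.
Difference $856,410 − $856,405 = +$5 applied to largest allocation (Kowalski): Kowalski becomes $288,835.

Bergstrom: $241,980 | Ibarra: $199,395 | Dube: $126,200 | Kowalski: $288,835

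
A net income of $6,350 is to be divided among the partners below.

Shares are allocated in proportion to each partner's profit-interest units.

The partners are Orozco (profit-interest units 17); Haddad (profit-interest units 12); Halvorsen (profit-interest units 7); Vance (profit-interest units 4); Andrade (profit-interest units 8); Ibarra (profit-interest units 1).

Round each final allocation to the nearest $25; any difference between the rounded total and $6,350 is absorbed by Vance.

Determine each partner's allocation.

Profit-interest units total: 49.
Pro-rata amounts: Orozco 17/49 × $6,350 = 2,203.06; Haddad 12/49 × $6,350 = 1,555.10; Halvorsen 7/49 × $6,350 = 907.14; Vance 4/49 × $6,350 = 518.37; Andrade 8/49 × $6,350 = 1,036.73; Ibarra 1/49 × $6,350 = 129.59.
After rounding ($25): Orozco $2,200; Haddad $1,550; Halvorsen $900; Vance $525; Andrade $1,025; Ibarra $125. Sum = $6,325.
Difference $6,350 − $6,325 = +$25 applied to Vance: Vance becomes $550.

Orozco: $2,200 · Haddad: $1,550 · Halvorsen: $900 · Vance: $550 · Andrade: $1,025 · Ibarra: $125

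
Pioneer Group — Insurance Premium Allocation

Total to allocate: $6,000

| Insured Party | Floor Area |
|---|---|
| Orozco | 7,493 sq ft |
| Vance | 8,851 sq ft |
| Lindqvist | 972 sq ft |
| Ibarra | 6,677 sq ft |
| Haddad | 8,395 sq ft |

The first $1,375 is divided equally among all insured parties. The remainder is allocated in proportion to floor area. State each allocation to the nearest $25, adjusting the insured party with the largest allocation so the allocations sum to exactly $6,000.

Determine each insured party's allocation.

Orozco: $1,350; Vance: $1,525; Lindqvist: $425; Ibarra: $1,225; Haddad: $1,475

$1,375 shared equally gives $275 per insured party.
Remainder $4,625 by floor area (total 32,388): Orozco 1,070.00 → $1,075; Vance 1,263.92 → $1,275; Lindqvist 138.80 → $150; Ibarra 953.47 → $950; Haddad 1,198.80 → $1,200.
Rounding difference −$25 on remainder applied to Vance.
Totals: Orozco $275 + $1,075 = $1,350; Vance $275 + $1,250 = $1,525; Lindqvist $275 + $150 = $425; Ibarra $275 + $950 = $1,225; Haddad $275 + $1,200 = $1,475.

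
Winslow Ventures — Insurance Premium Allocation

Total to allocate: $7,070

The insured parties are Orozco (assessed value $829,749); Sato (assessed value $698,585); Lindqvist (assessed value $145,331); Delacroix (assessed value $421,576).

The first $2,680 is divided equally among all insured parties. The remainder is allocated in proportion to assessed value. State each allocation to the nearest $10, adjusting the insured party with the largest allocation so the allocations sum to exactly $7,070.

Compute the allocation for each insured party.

Orozco: $2,420 | Sato: $2,130 | Lindqvist: $970 | Delacroix: $1,550

Equal tier: $2,680 ÷ 4 = $670 apiece.
Remainder $4,390 by assessed value (total 2,095,241): Orozco 1,738.51 → $1,740; Sato 1,463.69 → $1,460; Lindqvist 304.50 → $300; Delacroix 883.30 → $880.
Rounding difference +$10 on remainder applied to Orozco.
Totals: Orozco $670 + $1,750 = $2,420; Sato $670 + $1,460 = $2,130; Lindqvist $670 + $300 = $970; Delacroix $670 + $880 = $1,550.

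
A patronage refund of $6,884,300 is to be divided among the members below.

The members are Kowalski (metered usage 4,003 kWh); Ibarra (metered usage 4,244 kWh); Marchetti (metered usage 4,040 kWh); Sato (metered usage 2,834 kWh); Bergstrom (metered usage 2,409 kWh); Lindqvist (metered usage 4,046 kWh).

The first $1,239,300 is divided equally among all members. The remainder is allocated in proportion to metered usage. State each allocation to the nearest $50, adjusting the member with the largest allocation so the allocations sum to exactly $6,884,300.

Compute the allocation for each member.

Kowalski: $1,253,850 · Ibarra: $1,317,000 · Marchetti: $1,263,550 · Sato: $948,000 · Bergstrom: $836,800 · Lindqvist: $1,265,100

Equal tier: $1,239,300 ÷ 6 = $206,550 apiece.
Remainder $5,645,000 by metered usage (total 21,576): Kowalski 1,047,318.08 → $1,047,300; Ibarra 1,110,371.71 → $1,110,350; Marchetti 1,056,998.52 → $1,057,000; Sato 741,468.76 → $741,450; Bergstrom 630,274.61 → $630,250; Lindqvist 1,058,568.32 → $1,058,550.
Rounding difference +$100 on remainder applied to Ibarra.
Totals: Kowalski $206,550 + $1,047,300 = $1,253,850; Ibarra $206,550 + $1,110,450 = $1,317,000; Marchetti $206,550 + $1,057,000 = $1,263,550; Sato $206,550 + $741,450 = $948,000; Bergstrom $206,550 + $630,250 = $836,800; Lindqvist $206,550 + $1,058,550 = $1,265,100.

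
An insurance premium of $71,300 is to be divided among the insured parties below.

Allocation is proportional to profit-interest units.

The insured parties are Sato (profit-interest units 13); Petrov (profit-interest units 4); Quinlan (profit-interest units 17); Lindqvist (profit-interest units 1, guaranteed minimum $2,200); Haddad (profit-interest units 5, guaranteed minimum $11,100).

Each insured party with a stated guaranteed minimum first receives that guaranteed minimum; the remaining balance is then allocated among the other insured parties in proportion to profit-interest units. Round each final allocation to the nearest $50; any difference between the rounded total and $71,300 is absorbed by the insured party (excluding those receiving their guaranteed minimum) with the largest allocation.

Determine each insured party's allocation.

Minimums first: Lindqvist $2,200; Haddad $11,100. Remaining pool $58,000.
Remaining pool split over remaining profit-interest units 34: Sato 22,176.47 → $22,200; Petrov 6,823.53 → $6,800; Quinlan 29,000.00 → $29,000.

Sato: $22,200 | Petrov: $6,800 | Quinlan: $29,000 | Lindqvist: $2,200 | Haddad: $11,100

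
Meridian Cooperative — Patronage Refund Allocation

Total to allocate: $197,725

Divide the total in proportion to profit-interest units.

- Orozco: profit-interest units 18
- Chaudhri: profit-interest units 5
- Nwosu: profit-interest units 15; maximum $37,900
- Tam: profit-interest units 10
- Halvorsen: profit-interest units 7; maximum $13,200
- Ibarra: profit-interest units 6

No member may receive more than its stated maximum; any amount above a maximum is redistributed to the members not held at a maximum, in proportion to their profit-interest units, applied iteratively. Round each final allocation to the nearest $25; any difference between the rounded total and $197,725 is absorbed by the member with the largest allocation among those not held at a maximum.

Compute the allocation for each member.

Total profit-interest units = 61.
Unconstrained shares: Orozco 58,345.08; Chaudhri 16,206.97; Nwosu 48,620.90; Tam 32,413.93; Halvorsen 22,689.75; Ibarra 19,448.36.
Capped: Nwosu ($37,900), Halvorsen ($13,200); remaining pool $146,625 reallocated over remaining profit-interest units 39.
Shares after redistribution: Orozco 67,673.08 → $67,675; Chaudhri 18,798.08 → $18,800; Tam 37,596.15 → $37,600; Ibarra 22,557.69 → $22,550.

Orozco: $67,675 | Chaudhri: $18,800 | Nwosu: $37,900 | Tam: $37,600 | Halvorsen: $13,200 | Ibarra: $22,550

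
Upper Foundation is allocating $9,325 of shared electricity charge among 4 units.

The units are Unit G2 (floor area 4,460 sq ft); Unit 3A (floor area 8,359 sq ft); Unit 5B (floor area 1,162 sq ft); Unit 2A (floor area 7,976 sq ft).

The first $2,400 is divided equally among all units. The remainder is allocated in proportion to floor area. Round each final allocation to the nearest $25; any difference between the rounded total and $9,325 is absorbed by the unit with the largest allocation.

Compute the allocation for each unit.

Equal tier: $2,400 ÷ 4 = $600 apiece.
Remainder $6,925 by floor area (total 21,957): Unit G2 1,406.64 → $1,400; Unit 3A 2,636.34 → $2,625; Unit 5B 366.48 → $375; Unit 2A 2,515.54 → $2,525.
Totals: Unit G2 $600 + $1,400 = $2,000; Unit 3A $600 + $2,625 = $3,225; Unit 5B $600 + $375 = $975; Unit 2A $600 + $2,525 = $3,125.

Unit G2: $2,000 | Unit 3A: $3,225 | Unit 5B: $975 | Unit 2A: $3,125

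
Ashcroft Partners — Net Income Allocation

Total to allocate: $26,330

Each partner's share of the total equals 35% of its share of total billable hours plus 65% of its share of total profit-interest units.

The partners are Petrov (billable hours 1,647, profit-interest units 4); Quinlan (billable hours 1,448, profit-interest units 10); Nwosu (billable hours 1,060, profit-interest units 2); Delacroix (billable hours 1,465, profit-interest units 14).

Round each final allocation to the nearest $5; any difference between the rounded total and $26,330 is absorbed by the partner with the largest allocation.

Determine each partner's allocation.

Petrov: $4,985; Quinlan: $8,080; Nwosu: $2,880; Delacroix: $10,385

Billable hours total 5,620; profit-interest units total 30.
Blended shares (35% billable hours + 65% profit-interest units): Petrov 0.1892; Quinlan 0.3068; Nwosu 0.1093; Delacroix 0.3946.
Raw shares: Petrov 4,982.63; Quinlan 8,079.22; Nwosu 2,879.12; Delacroix 10,389.03.
At nearest $5: Petrov $4,985; Quinlan $8,080; Nwosu $2,880; Delacroix $10,390. Sum = $26,335.
Difference $26,330 − $26,335 = −$5 applied to largest allocation (Delacroix): Delacroix becomes $10,385.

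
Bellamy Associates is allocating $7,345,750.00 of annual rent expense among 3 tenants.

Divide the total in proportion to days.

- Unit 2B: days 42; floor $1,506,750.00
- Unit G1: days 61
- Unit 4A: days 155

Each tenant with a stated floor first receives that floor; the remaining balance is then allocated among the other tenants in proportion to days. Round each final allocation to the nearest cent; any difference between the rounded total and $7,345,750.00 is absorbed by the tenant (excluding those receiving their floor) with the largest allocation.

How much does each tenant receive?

Unit 2B: $1,506,750.00 | Unit G1: $1,648,976.85 | Unit 4A: $4,190,023.15

Guaranteed amounts: Unit 2B $1,506,750.00. Balance $5,839,000.00.
Balance split over remaining days 216: Unit G1 1,648,976.8519 → $1,648,976.85; Unit 4A 4,190,023.1481 → $4,190,023.15.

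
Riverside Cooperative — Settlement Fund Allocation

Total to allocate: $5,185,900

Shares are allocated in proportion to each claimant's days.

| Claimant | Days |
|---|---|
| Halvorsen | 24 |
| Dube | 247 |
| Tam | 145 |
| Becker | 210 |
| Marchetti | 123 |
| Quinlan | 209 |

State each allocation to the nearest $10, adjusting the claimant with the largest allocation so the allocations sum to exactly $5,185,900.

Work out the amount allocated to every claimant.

Sum of days: 958.
Unrounded shares: Halvorsen 24/958 × $5,185,900 = 129,918.16; Dube 247/958 × $5,185,900 = 1,337,074.43; Tam 145/958 × $5,185,900 = 784,922.23; Becker 210/958 × $5,185,900 = 1,136,783.92; Marchetti 123/958 × $5,185,900 = 665,830.58; Quinlan 209/958 × $5,185,900 = 1,131,370.67.
Rounded to nearest $10: Halvorsen $129,920; Dube $1,337,070; Tam $784,920; Becker $1,136,780; Marchetti $665,830; Quinlan $1,131,370. Sum = $5,185,890.
Difference $5,185,900 − $5,185,890 = +$10 applied to largest allocation (Dube): Dube becomes $1,337,080.

Halvorsen: $129,920; Dube: $1,337,080; Tam: $784,920; Becker: $1,136,780; Marchetti: $665,830; Quinlan: $1,131,370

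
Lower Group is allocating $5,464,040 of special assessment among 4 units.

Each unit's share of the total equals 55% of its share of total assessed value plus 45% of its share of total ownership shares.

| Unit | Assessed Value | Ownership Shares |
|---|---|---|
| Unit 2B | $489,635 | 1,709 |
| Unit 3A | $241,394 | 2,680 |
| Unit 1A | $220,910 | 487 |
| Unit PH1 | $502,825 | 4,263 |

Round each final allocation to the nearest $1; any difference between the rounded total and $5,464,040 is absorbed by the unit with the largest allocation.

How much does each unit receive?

Unit 2B: $1,471,279; Unit 3A: $1,219,712; Unit 1A: $587,377; Unit PH1: $2,185,672

Totals — assessed value 1,454,764, ownership shares 9,139.
Blended shares (55% assessed value + 45% ownership shares): Unit 2B 0.2693; Unit 3A 0.2232; Unit 1A 0.1075; Unit PH1 0.4000.
Raw shares: Unit 2B 1,471,278.91; Unit 3A 1,219,712.05; Unit 1A 587,377.16; Unit PH1 2,185,671.88.
Rounded to nearest $1: Unit 2B $1,471,279; Unit 3A $1,219,712; Unit 1A $587,377; Unit PH1 $2,185,672. Sum = $5,464,040.
Sum already equals the total — no adjustment.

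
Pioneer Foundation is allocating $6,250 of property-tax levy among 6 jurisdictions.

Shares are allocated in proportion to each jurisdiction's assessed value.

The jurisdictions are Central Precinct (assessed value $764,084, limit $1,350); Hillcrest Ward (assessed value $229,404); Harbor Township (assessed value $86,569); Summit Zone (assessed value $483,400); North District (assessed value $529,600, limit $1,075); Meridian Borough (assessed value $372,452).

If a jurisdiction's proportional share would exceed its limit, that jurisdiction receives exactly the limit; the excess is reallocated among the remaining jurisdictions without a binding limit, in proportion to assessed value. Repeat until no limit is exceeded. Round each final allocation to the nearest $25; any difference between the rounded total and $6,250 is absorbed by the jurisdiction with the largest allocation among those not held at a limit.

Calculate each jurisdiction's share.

Sum of assessed value: 2,465,509.
Unconstrained shares: Central Precinct 1,936.93; Hillcrest Ward 581.53; Harbor Township 219.45; Summit Zone 1,225.41; North District 1,342.52; Meridian Borough 944.16.
Cap binds for Central Precinct ($1,350), North District ($1,075); balance $3,825 reallocated over remaining assessed value 1,171,825.
Shares after redistribution: Hillcrest Ward 748.81 → $750; Harbor Township 282.57 → $275; Summit Zone 1,577.88 → $1,575; Meridian Borough 1,215.74 → $1,225.

Central Precinct: $1,350 | Hillcrest Ward: $750 | Harbor Township: $275 | Summit Zone: $1,575 | North District: $1,075 | Meridian Borough: $1,225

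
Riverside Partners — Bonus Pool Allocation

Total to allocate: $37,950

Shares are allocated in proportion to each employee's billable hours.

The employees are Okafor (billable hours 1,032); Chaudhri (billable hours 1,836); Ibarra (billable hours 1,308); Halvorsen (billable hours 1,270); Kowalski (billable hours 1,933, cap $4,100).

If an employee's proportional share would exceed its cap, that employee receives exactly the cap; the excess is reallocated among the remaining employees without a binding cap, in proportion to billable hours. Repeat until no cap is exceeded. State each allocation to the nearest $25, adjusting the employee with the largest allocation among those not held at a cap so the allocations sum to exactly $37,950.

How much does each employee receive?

Okafor: $6,425 | Chaudhri: $11,400 | Ibarra: $8,125 | Halvorsen: $7,900 | Kowalski: $4,100

Billable hours total: 7,379.
Unconstrained shares: Okafor 5,307.55; Chaudhri 9,442.50; Ibarra 6,727.01; Halvorsen 6,531.58; Kowalski 9,941.37.
Held at cap: Kowalski ($4,100); remaining pool $33,850 reallocated over remaining billable hours 5,446.
Shares after redistribution: Okafor 6,414.47 → $6,425; Chaudhri 11,411.79 → $11,400; Ibarra 8,129.97 → $8,125; Halvorsen 7,893.78 → $7,900.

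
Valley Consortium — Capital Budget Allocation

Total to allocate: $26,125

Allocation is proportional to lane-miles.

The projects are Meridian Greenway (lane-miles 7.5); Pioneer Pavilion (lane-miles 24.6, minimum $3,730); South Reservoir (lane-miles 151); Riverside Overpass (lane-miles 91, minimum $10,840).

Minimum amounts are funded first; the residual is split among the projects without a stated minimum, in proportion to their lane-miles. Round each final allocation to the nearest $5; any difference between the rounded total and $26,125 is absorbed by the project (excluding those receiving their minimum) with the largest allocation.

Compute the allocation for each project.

Fund the minimums — Pioneer Pavilion $3,730; Riverside Overpass $10,840. Residual $11,555.
Residual split over remaining lane-miles 158.5: Meridian Greenway 546.77 → $545; South Reservoir 11,008.23 → $11,010.

Meridian Greenway: $545 · Pioneer Pavilion: $3,730 · South Reservoir: $11,010 · Riverside Overpass: $10,840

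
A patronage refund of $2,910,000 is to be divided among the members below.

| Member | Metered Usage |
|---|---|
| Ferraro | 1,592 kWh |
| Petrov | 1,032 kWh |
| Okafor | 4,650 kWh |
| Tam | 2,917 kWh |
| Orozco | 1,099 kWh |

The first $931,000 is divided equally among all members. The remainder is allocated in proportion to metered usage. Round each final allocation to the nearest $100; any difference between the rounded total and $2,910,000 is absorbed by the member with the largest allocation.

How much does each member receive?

Ferraro: $465,300 · Petrov: $367,100 · Okafor: $1,001,300 · Tam: $697,500 · Orozco: $378,800

First tranche $931,000 split equally: $186,200 each.
Remainder $1,979,000 by metered usage (total 11,290): Ferraro 279,058.28 → $279,100; Petrov 180,897.08 → $180,900; Okafor 815,088.57 → $815,100; Tam 511,314.70 → $511,300; Orozco 192,641.36 → $192,600.
Totals: Ferraro $186,200 + $279,100 = $465,300; Petrov $186,200 + $180,900 = $367,100; Okafor $186,200 + $815,100 = $1,001,300; Tam $186,200 + $511,300 = $697,500; Orozco $186,200 + $192,600 = $378,800.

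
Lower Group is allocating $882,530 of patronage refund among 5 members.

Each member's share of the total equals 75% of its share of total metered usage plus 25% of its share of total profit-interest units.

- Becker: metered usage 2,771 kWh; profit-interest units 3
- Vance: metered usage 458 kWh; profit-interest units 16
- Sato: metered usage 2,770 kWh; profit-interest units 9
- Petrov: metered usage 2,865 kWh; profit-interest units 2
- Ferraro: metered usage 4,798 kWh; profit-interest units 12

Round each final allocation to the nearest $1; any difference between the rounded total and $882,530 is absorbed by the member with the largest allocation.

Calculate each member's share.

Becker: $150,009 · Vance: $106,240 · Sato: $181,480 · Petrov: $149,310 · Ferraro: $295,491

Totals — metered usage 13,662, profit-interest units 42.
Combined weights (75% metered usage + 25% profit-interest units): Becker 0.1700; Vance 0.1204; Sato 0.2056; Petrov 0.1692; Ferraro 0.3348.
Raw shares: Becker 150,009.06; Vance 106,239.69; Sato 181,479.54; Petrov 149,310.02; Ferraro 295,491.69.
At nearest $1: Becker $150,009; Vance $106,240; Sato $181,480; Petrov $149,310; Ferraro $295,492. Sum = $882,531.
Difference $882,530 − $882,531 = −$1 applied to largest allocation (Ferraro): Ferraro becomes $295,491.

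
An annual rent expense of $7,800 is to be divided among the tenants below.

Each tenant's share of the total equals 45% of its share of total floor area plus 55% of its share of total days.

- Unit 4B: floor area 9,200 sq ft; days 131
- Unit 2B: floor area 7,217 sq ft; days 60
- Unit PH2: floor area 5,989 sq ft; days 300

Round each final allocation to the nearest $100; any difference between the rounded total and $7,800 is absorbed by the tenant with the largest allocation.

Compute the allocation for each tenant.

Floor area total 22,406; days total 491.
Composite weights (45% floor area + 55% days): Unit 4B 0.3315; Unit 2B 0.2122; Unit PH2 0.4563.
Unrounded shares: Unit 4B 2,585.80; Unit 2B 1,654.81; Unit PH2 3,559.38.
At nearest $100: Unit 4B $2,600; Unit 2B $1,700; Unit PH2 $3,600. Sum = $7,900.
Difference $7,800 − $7,900 = −$100 applied to largest allocation (Unit PH2): Unit PH2 becomes $3,500.

Unit 4B: $2,600; Unit 2B: $1,700; Unit PH2: $3,500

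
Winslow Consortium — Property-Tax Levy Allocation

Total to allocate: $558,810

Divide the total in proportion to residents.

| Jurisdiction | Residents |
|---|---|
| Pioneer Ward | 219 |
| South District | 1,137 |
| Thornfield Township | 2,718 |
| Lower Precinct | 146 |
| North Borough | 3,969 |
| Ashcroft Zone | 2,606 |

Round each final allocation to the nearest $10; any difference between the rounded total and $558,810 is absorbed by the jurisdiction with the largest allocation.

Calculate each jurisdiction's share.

Sum of residents: 10,795.
Pro-rata amounts: Pioneer Ward 219/10,795 × $558,810 = 11,336.67; South District 1,137/10,795 × $558,810 = 58,857.52; Thornfield Township 2,718/10,795 × $558,810 = 140,698.99; Lower Precinct 146/10,795 × $558,810 = 7,557.78; North Borough 3,969/10,795 × $558,810 = 205,457.79; Ashcroft Zone 2,606/10,795 × $558,810 = 134,901.24.
At nearest $10: Pioneer Ward $11,340; South District $58,860; Thornfield Township $140,700; Lower Precinct $7,560; North Borough $205,460; Ashcroft Zone $134,900. Sum = $558,820.
Difference $558,810 − $558,820 = −$10 applied to largest allocation (North Borough): North Borough becomes $205,450.

Pioneer Ward: $11,340 · South District: $58,860 · Thornfield Township: $140,700 · Lower Precinct: $7,560 · North Borough: $205,450 · Ashcroft Zone: $134,900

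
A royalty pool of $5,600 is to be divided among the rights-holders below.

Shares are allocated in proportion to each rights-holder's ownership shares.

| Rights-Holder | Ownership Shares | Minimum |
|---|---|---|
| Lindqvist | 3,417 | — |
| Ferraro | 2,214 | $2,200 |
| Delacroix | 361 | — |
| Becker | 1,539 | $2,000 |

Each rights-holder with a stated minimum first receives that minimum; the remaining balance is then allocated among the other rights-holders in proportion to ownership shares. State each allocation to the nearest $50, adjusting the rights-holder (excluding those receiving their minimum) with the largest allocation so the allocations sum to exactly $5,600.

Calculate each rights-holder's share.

Lindqvist: $1,250 · Ferraro: $2,200 · Delacroix: $150 · Becker: $2,000

Minimums first: Ferraro $2,200; Becker $2,000. Remaining pool $1,400.
Remaining pool split over remaining ownership shares 3,778: Lindqvist 1,266.23 → $1,250; Delacroix 133.77 → $150.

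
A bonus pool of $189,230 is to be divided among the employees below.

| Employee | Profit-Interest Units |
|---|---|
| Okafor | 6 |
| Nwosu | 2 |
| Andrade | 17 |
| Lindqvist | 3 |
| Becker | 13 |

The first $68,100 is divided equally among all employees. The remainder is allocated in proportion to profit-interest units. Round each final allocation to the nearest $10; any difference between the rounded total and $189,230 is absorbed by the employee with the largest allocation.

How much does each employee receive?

$68,100 shared equally gives $13,620 per employee.
Remainder $121,130 by profit-interest units (total 41): Okafor 17,726.34 → $17,730; Nwosu 5,908.78 → $5,910; Andrade 50,224.63 → $50,220; Lindqvist 8,863.17 → $8,860; Becker 38,407.07 → $38,410.
Totals: Okafor $13,620 + $17,730 = $31,350; Nwosu $13,620 + $5,910 = $19,530; Andrade $13,620 + $50,220 = $63,840; Lindqvist $13,620 + $8,860 = $22,480; Becker $13,620 + $38,410 = $52,030.

Okafor: $31,350 · Nwosu: $19,530 · Andrade: $63,840 · Lindqvist: $22,480 · Becker: $52,030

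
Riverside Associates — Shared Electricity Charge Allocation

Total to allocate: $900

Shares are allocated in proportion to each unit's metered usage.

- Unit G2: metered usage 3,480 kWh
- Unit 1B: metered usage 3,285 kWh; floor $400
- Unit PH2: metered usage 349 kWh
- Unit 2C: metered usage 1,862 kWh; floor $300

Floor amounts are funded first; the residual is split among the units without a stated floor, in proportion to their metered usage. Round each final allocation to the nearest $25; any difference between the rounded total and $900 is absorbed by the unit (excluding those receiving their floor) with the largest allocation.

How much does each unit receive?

Unit G2: $175; Unit 1B: $400; Unit PH2: $25; Unit 2C: $300

Guaranteed amounts: Unit 1B $400; Unit 2C $300. Balance $200.
Balance split over remaining metered usage 3,829: Unit G2 181.77 → $175; Unit PH2 18.23 → $25.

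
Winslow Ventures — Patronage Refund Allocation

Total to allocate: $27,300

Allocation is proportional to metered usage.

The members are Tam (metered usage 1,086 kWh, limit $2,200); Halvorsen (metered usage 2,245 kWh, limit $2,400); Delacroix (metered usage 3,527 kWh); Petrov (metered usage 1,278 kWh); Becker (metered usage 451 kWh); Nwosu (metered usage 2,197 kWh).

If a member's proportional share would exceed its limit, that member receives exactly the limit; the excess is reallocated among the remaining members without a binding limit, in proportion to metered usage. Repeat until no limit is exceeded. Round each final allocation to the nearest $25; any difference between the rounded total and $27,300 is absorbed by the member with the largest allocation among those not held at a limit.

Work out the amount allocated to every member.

Total metered usage = 10,784.
Proportional shares (ignoring caps): Tam 2,749.24; Halvorsen 5,683.28; Delacroix 8,928.70; Petrov 3,235.29; Becker 1,141.72; Nwosu 5,561.77.
Held at cap: Tam ($2,200), Halvorsen ($2,400); balance $22,700 reallocated over remaining metered usage 7,453.
Shares after redistribution: Delacroix 10,742.37 → $10,750; Petrov 3,892.47 → $3,900; Becker 1,373.63 → $1,375; Nwosu 6,691.52 → $6,700.
Rounding difference −$25 applied to Delacroix → $10,725.

Tam: $2,200 · Halvorsen: $2,400 · Delacroix: $10,725 · Petrov: $3,900 · Becker: $1,375 · Nwosu: $6,700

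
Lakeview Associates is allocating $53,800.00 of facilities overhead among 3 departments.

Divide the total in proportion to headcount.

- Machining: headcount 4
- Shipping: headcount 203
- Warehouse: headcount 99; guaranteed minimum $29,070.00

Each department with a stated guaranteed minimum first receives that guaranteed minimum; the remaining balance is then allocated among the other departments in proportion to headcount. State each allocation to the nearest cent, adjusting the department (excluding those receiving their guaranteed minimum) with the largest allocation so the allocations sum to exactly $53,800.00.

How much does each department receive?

Machining: $477.87 · Shipping: $24,252.13 · Warehouse: $29,070.00

Minimums first: Warehouse $29,070.00. Remaining pool $24,730.00.
Remaining pool split over remaining headcount 207: Machining 477.8744 → $477.87; Shipping 24,252.1256 → $24,252.13.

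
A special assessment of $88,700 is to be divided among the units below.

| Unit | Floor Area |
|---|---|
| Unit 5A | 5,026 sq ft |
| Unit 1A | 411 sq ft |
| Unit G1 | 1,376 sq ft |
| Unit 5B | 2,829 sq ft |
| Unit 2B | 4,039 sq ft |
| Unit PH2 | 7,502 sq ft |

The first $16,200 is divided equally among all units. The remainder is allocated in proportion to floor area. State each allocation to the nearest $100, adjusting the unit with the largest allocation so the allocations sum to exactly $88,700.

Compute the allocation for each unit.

Unit 5A: $19,900 | Unit 1A: $4,100 | Unit G1: $7,400 | Unit 5B: $12,400 | Unit 2B: $16,500 | Unit PH2: $28,400

Equal tier: $16,200 ÷ 6 = $2,700 apiece.
Remainder $72,500 by floor area (total 21,183): Unit 5A 17,201.77 → $17,200; Unit 1A 1,406.67 → $1,400; Unit G1 4,709.44 → $4,700; Unit 5B 9,682.41 → $9,700; Unit 2B 13,823.70 → $13,800; Unit PH2 25,676.01 → $25,700.
Totals: Unit 5A $2,700 + $17,200 = $19,900; Unit 1A $2,700 + $1,400 = $4,100; Unit G1 $2,700 + $4,700 = $7,400; Unit 5B $2,700 + $9,700 = $12,400; Unit 2B $2,700 + $13,800 = $16,500; Unit PH2 $2,700 + $25,700 = $28,400.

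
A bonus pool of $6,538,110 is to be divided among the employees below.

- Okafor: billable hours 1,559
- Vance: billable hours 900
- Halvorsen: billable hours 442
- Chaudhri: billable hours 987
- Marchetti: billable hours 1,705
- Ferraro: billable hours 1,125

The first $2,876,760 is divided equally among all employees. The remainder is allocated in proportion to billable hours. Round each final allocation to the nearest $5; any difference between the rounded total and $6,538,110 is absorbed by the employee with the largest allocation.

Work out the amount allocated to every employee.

Okafor: $1,329,125 | Vance: $969,965 | Halvorsen: $720,355 | Chaudhri: $1,017,380 | Marchetti: $1,408,695 | Ferraro: $1,092,590

$2,876,760 shared equally gives $479,460 per employee.
Remainder $3,661,350 by billable hours (total 6,718): Okafor 849,664.28 → $849,665; Vance 490,505.36 → $490,505; Halvorsen 240,892.63 → $240,895; Chaudhri 537,920.88 → $537,920; Marchetti 929,235.15 → $929,235; Ferraro 613,131.70 → $613,130.
Totals: Okafor $479,460 + $849,665 = $1,329,125; Vance $479,460 + $490,505 = $969,965; Halvorsen $479,460 + $240,895 = $720,355; Chaudhri $479,460 + $537,920 = $1,017,380; Marchetti $479,460 + $929,235 = $1,408,695; Ferraro $479,460 + $613,130 = $1,092,590.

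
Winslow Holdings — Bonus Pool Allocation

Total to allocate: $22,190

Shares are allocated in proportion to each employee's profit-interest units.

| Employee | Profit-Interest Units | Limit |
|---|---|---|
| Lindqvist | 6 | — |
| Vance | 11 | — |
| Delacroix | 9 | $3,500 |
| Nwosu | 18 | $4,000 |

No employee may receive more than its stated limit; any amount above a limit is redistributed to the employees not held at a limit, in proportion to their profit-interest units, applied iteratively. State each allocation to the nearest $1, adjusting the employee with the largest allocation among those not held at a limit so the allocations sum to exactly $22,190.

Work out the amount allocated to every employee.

Lindqvist: $5,185; Vance: $9,505; Delacroix: $3,500; Nwosu: $4,000

Total profit-interest units = 44.
Proportional shares (ignoring caps): Lindqvist 3,025.91; Vance 5,547.50; Delacroix 4,538.86; Nwosu 9,077.73.
Held at cap: Delacroix ($3,500), Nwosu ($4,000); remaining pool $14,690 reallocated over remaining profit-interest units 17.
Shares after redistribution: Lindqvist 5,184.71 → $5,185; Vance 9,505.29 → $9,505.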